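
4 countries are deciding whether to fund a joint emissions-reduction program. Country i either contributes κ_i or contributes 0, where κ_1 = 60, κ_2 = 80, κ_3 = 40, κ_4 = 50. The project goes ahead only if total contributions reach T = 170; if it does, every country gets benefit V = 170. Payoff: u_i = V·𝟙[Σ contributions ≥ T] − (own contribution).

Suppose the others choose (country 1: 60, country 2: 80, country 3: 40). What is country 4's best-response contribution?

0

Others' total = 180 ≥ 170; contributing adds cost 50 for no extra benefit.
Best response: 0.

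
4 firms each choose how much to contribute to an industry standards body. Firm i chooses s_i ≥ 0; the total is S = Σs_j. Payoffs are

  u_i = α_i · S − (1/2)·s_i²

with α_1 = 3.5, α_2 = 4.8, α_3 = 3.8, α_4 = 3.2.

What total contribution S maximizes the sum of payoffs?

Planner FOC: ∂(Σu_j)/∂s_i = (Σα_j) − s_i = 0, so s_i^SO = Σα_j = 15.3 for every i; S^SO = 61.2.

61.2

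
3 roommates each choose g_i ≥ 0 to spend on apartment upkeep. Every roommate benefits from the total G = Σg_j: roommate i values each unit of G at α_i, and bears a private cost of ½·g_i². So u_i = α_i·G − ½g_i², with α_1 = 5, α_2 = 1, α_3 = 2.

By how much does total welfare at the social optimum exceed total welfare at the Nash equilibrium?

Roommate i's FOC: ∂u_i/∂g_i = α_i − g_i = 0, so g_i* = α_i.
NE contributions = (5, 1, 2); G = 8.
W^NE = (Σα)·G − ½Σα_i² = 8² − ½·30 = 49.
Planner sets g_i = Σα_j = 8 for every i, so G^SO = 3·8 = 24.
W^SO = (Σα)·G^SO − ½·3·(Σα)² = (3/2)·8² = 96.
Deadweight loss = W^SO − W^NE = 47.

47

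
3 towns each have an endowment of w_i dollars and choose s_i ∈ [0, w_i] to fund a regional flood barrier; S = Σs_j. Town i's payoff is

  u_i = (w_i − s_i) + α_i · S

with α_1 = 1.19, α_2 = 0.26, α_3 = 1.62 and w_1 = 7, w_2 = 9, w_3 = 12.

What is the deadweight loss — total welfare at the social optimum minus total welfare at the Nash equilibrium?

∂u_i/∂s_i = α_i − 1, so town i contributes w_i if α_i > 1, else 0.
α_i > 1 for i ∈ {1, 3}; NE contributions (7, 0, 12), S = 19.
W^NE = Σw_i − S^NE + (Σα_i)·S^NE = 28 + 2.07·19 = 67.33.
Planner: ∂(Σu_j)/∂s_i = Σα_j − 1 = 2.07 > 0, so everyone contributes w_i; S^SO = 28, W^SO = 28 + 2.07·28 = 85.96.
Deadweight loss = 18.63.

18.63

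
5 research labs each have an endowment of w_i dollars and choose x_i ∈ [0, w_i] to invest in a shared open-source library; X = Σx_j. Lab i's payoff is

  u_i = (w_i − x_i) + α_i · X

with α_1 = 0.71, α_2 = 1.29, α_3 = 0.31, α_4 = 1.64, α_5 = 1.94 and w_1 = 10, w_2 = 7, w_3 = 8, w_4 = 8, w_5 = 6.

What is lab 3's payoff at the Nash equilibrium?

14.51

∂u_i/∂x_i = α_i − 1, so lab i contributes w_i if α_i > 1, else 0.
α_i > 1 for i ∈ {2, 4, 5}; NE contributions (0, 7, 0, 8, 6), X = 21.
u_3 = (8 − 0) + 0.31·21 = 14.51.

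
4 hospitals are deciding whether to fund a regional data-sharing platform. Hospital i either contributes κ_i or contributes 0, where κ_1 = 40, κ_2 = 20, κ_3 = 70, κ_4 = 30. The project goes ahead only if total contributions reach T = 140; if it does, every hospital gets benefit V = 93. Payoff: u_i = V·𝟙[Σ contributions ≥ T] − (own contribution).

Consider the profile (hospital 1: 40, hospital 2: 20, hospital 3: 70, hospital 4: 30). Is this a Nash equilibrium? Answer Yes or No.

No

Total = 160 ≥ 140: provided.
Hospital 1 (pledges 40, payoff 53): dropping to 0 → total 120, payoff 0. No gain.
Hospital 2 (pledges 20, payoff 73): dropping to 0 → total 140, payoff 93. Profitable deviation.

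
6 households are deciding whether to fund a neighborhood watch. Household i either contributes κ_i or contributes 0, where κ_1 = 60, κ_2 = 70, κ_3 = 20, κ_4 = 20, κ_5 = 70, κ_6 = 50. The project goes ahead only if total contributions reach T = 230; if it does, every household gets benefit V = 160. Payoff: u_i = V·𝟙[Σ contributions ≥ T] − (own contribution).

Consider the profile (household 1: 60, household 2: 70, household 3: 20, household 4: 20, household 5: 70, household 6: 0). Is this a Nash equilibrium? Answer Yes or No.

Yes

Total = 240 ≥ 230: provided.
Household 1 (pledges 60, payoff 100): dropping to 0 → total 180, payoff 0. No gain.
Household 2 (pledges 70, payoff 90): dropping to 0 → total 170, payoff 0. No gain.
Household 3 (pledges 20, payoff 140): dropping to 0 → total 220, payoff 0. No gain.
Household 4 (pledges 20, payoff 140): dropping to 0 → total 220, payoff 0. No gain.
Household 5 (pledges 70, payoff 90): dropping to 0 → total 170, payoff 0. No gain.
Household 6 (pledges 0, payoff 160): pledging 50 → total 290, payoff 110. No gain.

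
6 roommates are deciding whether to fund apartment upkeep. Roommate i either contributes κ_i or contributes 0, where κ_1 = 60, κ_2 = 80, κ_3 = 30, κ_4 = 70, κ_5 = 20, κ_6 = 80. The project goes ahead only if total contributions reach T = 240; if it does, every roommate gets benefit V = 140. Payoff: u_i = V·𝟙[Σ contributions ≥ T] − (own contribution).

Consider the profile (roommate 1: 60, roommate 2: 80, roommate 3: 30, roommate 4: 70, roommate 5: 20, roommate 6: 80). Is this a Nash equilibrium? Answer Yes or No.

Total = 340 ≥ 240: provided.
Roommate 1 (pledges 60, payoff 80): dropping to 0 → total 280, payoff 140. Profitable deviation.

No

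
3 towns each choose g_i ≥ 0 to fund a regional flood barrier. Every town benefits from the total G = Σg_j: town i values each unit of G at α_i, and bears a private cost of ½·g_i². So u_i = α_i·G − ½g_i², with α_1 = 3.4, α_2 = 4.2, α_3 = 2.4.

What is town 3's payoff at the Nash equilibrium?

21.12

Town i's FOC: ∂u_i/∂g_i = α_i − g_i = 0, so g_i* = α_i.
NE contributions = (3.4, 4.2, 2.4); G = 10.
u_3 = α_3·G − ½·(g_3)² = 2.4·10 − ½·2.4² = 21.12.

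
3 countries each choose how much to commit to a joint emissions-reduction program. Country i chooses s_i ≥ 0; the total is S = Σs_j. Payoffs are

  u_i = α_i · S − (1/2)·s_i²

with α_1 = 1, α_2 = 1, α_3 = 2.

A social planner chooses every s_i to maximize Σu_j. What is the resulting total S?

12

Planner FOC: ∂(Σu_j)/∂s_i = (Σα_j) − s_i = 0, so s_i^SO = Σα_j = 4 for every i; S^SO = 12.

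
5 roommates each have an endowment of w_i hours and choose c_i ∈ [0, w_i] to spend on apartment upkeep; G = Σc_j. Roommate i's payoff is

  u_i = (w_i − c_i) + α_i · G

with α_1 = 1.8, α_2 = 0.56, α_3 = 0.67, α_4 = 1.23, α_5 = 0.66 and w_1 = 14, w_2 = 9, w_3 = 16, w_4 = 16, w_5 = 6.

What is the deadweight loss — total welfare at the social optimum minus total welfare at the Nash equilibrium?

121.52

∂u_i/∂c_i = α_i − 1, so roommate i contributes w_i if α_i > 1, else 0.
α_i > 1 for i ∈ {1, 4}; NE contributions (14, 0, 0, 16, 0), G = 30.
W^NE = Σw_i − G^NE + (Σα_i)·G^NE = 61 + 3.92·30 = 178.6.
Planner: ∂(Σu_j)/∂c_i = Σα_j − 1 = 3.92 > 0, so everyone contributes w_i; G^SO = 61, W^SO = 61 + 3.92·61 = 300.12.
Deadweight loss = 121.52.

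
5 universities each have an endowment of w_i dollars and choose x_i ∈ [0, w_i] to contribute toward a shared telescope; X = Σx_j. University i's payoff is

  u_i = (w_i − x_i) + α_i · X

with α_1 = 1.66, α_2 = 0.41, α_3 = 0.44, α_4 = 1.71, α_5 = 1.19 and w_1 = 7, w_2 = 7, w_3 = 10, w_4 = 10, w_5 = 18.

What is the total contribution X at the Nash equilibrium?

∂u_i/∂x_i = α_i − 1, so university i contributes w_i if α_i > 1, else 0.
α_i > 1 for i ∈ {1, 4, 5}; NE contributions (7, 0, 0, 10, 18), X = 35.

35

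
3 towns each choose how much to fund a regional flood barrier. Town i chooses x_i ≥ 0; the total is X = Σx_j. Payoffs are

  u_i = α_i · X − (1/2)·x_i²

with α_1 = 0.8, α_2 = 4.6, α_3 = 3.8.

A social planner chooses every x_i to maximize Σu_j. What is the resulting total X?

Planner FOC: ∂(Σu_j)/∂x_i = (Σα_j) − x_i = 0, so x_i^SO = Σα_j = 9.2 for every i; X^SO = 27.6.

27.6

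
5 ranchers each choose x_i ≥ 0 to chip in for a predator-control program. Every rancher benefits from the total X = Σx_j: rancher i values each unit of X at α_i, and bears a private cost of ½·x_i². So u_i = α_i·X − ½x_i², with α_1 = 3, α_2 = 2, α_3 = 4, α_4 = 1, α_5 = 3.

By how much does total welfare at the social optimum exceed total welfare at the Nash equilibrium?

Rancher i's FOC: ∂u_i/∂x_i = α_i − x_i = 0, so x_i* = α_i.
NE contributions = (3, 2, 4, 1, 3); X = 13.
W^NE = (Σα)·X − ½Σα_i² = 13² − ½·39 = 149.5.
Planner sets x_i = Σα_j = 13 for every i, so X^SO = 5·13 = 65.
W^SO = (Σα)·X^SO − ½·5·(Σα)² = (5/2)·13² = 422.5.
Deadweight loss = W^SO − W^NE = 273.

273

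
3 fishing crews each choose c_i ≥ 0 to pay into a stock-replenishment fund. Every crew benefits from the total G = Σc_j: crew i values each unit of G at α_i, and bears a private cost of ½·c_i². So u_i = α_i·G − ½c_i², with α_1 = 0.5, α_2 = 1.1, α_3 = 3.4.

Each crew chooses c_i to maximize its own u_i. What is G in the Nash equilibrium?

Crew i's FOC: ∂u_i/∂c_i = α_i − c_i = 0, so c_i* = α_i.
NE contributions = (0.5, 1.1, 3.4); G = 5.

5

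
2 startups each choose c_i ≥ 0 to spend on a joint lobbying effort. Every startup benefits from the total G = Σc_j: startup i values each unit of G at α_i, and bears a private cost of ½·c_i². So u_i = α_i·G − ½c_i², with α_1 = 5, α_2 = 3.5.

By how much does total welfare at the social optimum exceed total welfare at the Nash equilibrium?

Startup i's FOC: ∂u_i/∂c_i = α_i − c_i = 0, so c_i* = α_i.
NE contributions = (5, 3.5); G = 8.5.
W^NE = (Σα)·G − ½Σα_i² = 8.5² − ½·37.25 = 53.625.
Planner sets c_i = Σα_j = 8.5 for every i, so G^SO = 2·8.5 = 17.
W^SO = (Σα)·G^SO − ½·2·(Σα)² = (2/2)·8.5² = 72.25.
Deadweight loss = W^SO − W^NE = 18.625.

18.625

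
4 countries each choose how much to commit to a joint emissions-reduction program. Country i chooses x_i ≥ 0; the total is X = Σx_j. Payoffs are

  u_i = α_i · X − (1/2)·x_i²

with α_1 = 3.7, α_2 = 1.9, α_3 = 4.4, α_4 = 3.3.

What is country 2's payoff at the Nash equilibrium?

23.465

Country i's FOC: ∂u_i/∂x_i = α_i − x_i = 0, so x_i* = α_i.
NE contributions = (3.7, 1.9, 4.4, 3.3); X = 13.3.
u_2 = α_2·X − ½·(x_2)² = 1.9·13.3 − ½·1.9² = 23.465.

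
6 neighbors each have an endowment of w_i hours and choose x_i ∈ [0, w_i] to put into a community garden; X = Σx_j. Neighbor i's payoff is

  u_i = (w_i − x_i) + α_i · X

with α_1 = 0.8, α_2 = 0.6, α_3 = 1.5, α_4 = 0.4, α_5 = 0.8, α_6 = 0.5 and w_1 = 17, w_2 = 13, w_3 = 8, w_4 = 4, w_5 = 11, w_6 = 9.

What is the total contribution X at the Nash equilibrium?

∂u_i/∂x_i = α_i − 1, so neighbor i contributes w_i if α_i > 1, else 0.
α_i > 1 for i ∈ {3}; NE contributions (0, 0, 8, 0, 0, 0), X = 8.

8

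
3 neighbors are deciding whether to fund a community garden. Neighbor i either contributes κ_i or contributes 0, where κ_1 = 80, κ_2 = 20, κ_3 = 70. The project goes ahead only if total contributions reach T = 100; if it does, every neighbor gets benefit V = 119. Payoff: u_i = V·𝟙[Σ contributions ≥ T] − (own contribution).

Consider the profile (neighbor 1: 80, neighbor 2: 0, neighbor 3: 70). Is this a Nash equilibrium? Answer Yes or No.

Yes

Total = 150 ≥ 100: provided.
Neighbor 1 (pledges 80, payoff 39): dropping to 0 → total 70, payoff 0. No gain.
Neighbor 2 (pledges 0, payoff 119): pledging 20 → total 170, payoff 99. No gain.
Neighbor 3 (pledges 70, payoff 49): dropping to 0 → total 80, payoff 0. No gain.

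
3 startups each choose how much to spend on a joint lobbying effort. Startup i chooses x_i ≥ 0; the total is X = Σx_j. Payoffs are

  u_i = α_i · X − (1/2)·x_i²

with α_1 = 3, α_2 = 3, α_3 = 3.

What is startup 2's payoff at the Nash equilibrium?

22.5

Startup i's FOC: ∂u_i/∂x_i = α_i − x_i = 0, so x_i* = α_i.
NE contributions = (3, 3, 3); X = 9.
u_2 = α_2·X − ½·(x_2)² = 3·9 − ½·3² = 22.5.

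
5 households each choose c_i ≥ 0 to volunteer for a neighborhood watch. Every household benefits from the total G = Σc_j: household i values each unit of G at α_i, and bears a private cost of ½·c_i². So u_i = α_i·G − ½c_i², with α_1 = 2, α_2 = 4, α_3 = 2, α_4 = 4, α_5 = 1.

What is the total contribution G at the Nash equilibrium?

13

Household i's FOC: ∂u_i/∂c_i = α_i − c_i = 0, so c_i* = α_i.
NE contributions = (2, 4, 2, 4, 1); G = 13.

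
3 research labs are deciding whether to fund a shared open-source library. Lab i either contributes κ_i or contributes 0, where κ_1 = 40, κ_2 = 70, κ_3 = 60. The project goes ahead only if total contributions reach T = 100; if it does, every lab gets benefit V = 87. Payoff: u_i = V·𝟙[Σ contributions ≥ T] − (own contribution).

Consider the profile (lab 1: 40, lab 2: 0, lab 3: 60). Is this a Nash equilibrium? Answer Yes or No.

Yes

Total = 100 ≥ 100: provided.
Lab 1 (pledges 40, payoff 47): dropping to 0 → total 60, payoff 0. No gain.
Lab 2 (pledges 0, payoff 87): pledging 70 → total 170, payoff 17. No gain.
Lab 3 (pledges 60, payoff 27): dropping to 0 → total 40, payoff 0. No gain.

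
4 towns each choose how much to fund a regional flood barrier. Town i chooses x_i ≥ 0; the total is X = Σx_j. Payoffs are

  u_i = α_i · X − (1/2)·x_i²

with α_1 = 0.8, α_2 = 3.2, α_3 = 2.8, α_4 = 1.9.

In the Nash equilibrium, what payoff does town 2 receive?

Town i's FOC: ∂u_i/∂x_i = α_i − x_i = 0, so x_i* = α_i.
NE contributions = (0.8, 3.2, 2.8, 1.9); X = 8.7.
u_2 = α_2·X − ½·(x_2)² = 3.2·8.7 − ½·3.2² = 22.72.

22.72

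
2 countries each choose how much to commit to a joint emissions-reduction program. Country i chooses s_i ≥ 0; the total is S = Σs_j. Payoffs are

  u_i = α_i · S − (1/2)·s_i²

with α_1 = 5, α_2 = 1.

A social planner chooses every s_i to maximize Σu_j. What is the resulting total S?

12

Planner FOC: ∂(Σu_j)/∂s_i = (Σα_j) − s_i = 0, so s_i^SO = Σα_j = 6 for every i; S^SO = 12.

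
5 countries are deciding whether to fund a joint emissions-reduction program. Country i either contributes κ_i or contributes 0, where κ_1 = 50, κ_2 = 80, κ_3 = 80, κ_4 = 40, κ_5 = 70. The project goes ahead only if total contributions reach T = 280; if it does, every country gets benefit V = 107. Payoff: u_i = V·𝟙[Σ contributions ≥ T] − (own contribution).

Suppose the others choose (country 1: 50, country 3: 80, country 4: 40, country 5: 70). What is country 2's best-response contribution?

Others' total = 240. Contributing 80 brings total to 320 ≥ 280: gain V − κ_2 = 27.
Best response: 80.

80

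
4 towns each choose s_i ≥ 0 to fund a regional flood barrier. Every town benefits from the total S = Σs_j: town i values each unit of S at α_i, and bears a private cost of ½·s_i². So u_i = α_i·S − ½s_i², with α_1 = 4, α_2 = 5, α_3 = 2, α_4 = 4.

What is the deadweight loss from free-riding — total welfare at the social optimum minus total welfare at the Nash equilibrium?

255.5

Town i's FOC: ∂u_i/∂s_i = α_i − s_i = 0, so s_i* = α_i.
NE contributions = (4, 5, 2, 4); S = 15.
W^NE = (Σα)·S − ½Σα_i² = 15² − ½·61 = 194.5.
Planner sets s_i = Σα_j = 15 for every i, so S^SO = 4·15 = 60.
W^SO = (Σα)·S^SO − ½·4·(Σα)² = (4/2)·15² = 450.
Deadweight loss = W^SO − W^NE = 255.5.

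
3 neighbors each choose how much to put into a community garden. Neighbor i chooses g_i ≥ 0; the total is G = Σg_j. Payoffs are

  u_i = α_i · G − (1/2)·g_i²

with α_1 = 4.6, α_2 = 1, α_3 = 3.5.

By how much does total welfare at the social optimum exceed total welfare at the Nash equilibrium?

58.61

Neighbor i's FOC: ∂u_i/∂g_i = α_i − g_i = 0, so g_i* = α_i.
NE contributions = (4.6, 1, 3.5); G = 9.1.
W^NE = (Σα)·G − ½Σα_i² = 9.1² − ½·34.41 = 65.605.
Planner sets g_i = Σα_j = 9.1 for every i, so G^SO = 3·9.1 = 27.3.
W^SO = (Σα)·G^SO − ½·3·(Σα)² = (3/2)·9.1² = 124.215.
Deadweight loss = W^SO − W^NE = 58.61.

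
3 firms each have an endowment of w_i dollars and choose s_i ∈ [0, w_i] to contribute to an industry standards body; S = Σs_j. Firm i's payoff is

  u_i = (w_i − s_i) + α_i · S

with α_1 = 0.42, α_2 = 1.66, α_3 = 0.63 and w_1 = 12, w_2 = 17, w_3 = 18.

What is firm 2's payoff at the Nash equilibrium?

∂u_i/∂s_i = α_i − 1, so firm i contributes w_i if α_i > 1, else 0.
α_i > 1 for i ∈ {2}; NE contributions (0, 17, 0), S = 17.
u_2 = (17 − 17) + 1.66·17 = 28.22.

28.22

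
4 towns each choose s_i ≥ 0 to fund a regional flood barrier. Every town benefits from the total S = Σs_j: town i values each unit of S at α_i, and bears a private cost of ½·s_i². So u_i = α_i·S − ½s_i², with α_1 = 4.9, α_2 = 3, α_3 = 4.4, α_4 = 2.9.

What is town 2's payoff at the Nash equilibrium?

41.1

Town i's FOC: ∂u_i/∂s_i = α_i − s_i = 0, so s_i* = α_i.
NE contributions = (4.9, 3, 4.4, 2.9); S = 15.2.
u_2 = α_2·S − ½·(s_2)² = 3·15.2 − ½·3² = 41.1.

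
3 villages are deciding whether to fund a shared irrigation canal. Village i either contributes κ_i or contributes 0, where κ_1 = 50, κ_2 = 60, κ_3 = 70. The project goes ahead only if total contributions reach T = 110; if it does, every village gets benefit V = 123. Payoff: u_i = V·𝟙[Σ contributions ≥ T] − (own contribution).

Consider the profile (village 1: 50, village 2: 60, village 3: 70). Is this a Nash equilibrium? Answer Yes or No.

Total = 180 ≥ 110: provided.
Village 1 (pledges 50, payoff 73): dropping to 0 → total 130, payoff 123. Profitable deviation.

No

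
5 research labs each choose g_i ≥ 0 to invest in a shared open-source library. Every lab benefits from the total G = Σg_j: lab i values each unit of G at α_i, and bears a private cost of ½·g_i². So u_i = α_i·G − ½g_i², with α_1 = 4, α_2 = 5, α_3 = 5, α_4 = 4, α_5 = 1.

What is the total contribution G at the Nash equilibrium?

Lab i's FOC: ∂u_i/∂g_i = α_i − g_i = 0, so g_i* = α_i.
NE contributions = (4, 5, 5, 4, 1); G = 19.

19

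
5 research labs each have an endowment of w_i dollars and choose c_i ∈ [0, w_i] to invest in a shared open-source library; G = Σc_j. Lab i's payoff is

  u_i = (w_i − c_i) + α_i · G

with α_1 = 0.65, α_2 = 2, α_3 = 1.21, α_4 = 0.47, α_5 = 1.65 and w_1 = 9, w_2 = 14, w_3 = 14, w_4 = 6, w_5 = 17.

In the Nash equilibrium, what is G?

∂u_i/∂c_i = α_i − 1, so lab i contributes w_i if α_i > 1, else 0.
α_i > 1 for i ∈ {2, 3, 5}; NE contributions (0, 14, 14, 0, 17), G = 45.

45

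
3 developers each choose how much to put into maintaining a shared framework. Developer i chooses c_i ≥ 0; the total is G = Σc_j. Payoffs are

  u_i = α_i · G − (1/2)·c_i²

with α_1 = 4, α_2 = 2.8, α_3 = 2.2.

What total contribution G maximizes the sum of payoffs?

27

Planner FOC: ∂(Σu_j)/∂c_i = (Σα_j) − c_i = 0, so c_i^SO = Σα_j = 9 for every i; G^SO = 27.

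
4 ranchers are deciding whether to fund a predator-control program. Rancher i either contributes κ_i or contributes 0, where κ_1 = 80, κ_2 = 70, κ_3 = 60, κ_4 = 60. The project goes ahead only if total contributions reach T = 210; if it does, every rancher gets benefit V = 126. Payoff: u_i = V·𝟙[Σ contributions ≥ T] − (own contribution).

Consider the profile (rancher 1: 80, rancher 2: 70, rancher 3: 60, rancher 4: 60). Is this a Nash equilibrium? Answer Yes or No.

No

Total = 270 ≥ 210: provided.
Rancher 1 (pledges 80, payoff 46): dropping to 0 → total 190, payoff 0. No gain.
Rancher 2 (pledges 70, payoff 56): dropping to 0 → total 200, payoff 0. No gain.
Rancher 3 (pledges 60, payoff 66): dropping to 0 → total 210, payoff 126. Profitable deviation.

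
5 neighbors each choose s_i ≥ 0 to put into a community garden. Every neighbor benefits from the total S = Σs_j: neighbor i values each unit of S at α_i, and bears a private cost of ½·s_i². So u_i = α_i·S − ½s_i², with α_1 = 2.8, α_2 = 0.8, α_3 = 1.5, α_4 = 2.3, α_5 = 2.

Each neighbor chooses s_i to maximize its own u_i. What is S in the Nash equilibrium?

9.4

Neighbor i's FOC: ∂u_i/∂s_i = α_i − s_i = 0, so s_i* = α_i.
NE contributions = (2.8, 0.8, 1.5, 2.3, 2); S = 9.4.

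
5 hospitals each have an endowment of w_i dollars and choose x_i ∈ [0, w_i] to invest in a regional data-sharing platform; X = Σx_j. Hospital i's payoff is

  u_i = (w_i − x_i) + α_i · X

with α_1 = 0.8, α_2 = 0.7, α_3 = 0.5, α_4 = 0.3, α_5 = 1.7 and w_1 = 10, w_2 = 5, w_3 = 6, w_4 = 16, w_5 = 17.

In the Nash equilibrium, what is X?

17

∂u_i/∂x_i = α_i − 1, so hospital i contributes w_i if α_i > 1, else 0.
α_i > 1 for i ∈ {5}; NE contributions (0, 0, 0, 0, 17), X = 17.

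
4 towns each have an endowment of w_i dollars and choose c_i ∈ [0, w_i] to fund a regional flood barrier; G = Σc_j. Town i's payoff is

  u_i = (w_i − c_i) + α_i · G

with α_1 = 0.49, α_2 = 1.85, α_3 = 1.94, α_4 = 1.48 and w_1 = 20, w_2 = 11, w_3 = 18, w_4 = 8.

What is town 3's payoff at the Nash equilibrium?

71.78

∂u_i/∂c_i = α_i − 1, so town i contributes w_i if α_i > 1, else 0.
α_i > 1 for i ∈ {2, 3, 4}; NE contributions (0, 11, 18, 8), G = 37.
u_3 = (18 − 18) + 1.94·37 = 71.78.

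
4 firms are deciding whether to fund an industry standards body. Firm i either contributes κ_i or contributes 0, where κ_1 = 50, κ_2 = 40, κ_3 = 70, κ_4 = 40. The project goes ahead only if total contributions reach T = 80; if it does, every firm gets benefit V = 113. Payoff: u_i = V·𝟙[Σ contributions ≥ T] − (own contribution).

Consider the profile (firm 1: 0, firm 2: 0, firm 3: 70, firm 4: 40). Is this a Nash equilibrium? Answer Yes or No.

Yes

Total = 110 ≥ 80: provided.
Firm 1 (pledges 0, payoff 113): pledging 50 → total 160, payoff 63. No gain.
Firm 2 (pledges 0, payoff 113): pledging 40 → total 150, payoff 73. No gain.
Firm 3 (pledges 70, payoff 43): dropping to 0 → total 40, payoff 0. No gain.
Firm 4 (pledges 40, payoff 73): dropping to 0 → total 70, payoff 0. No gain.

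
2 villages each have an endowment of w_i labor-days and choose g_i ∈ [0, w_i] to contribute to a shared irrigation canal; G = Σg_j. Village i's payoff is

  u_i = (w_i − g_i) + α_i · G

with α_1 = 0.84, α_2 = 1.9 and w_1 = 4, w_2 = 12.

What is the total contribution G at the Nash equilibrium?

12

∂u_i/∂g_i = α_i − 1, so village i contributes w_i if α_i > 1, else 0.
α_i > 1 for i ∈ {2}; NE contributions (0, 12), G = 12.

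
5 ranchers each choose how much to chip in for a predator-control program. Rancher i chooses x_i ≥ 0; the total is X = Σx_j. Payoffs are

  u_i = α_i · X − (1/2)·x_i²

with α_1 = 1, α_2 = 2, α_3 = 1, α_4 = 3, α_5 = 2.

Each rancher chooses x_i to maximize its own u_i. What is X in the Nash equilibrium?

Rancher i's FOC: ∂u_i/∂x_i = α_i − x_i = 0, so x_i* = α_i.
NE contributions = (1, 2, 1, 3, 2); X = 9.

9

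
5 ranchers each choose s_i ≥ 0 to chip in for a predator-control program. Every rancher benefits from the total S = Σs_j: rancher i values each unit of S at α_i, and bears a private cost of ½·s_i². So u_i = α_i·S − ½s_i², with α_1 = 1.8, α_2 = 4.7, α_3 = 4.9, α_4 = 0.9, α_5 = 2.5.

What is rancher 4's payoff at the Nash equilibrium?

Rancher i's FOC: ∂u_i/∂s_i = α_i − s_i = 0, so s_i* = α_i.
NE contributions = (1.8, 4.7, 4.9, 0.9, 2.5); S = 14.8.
u_4 = α_4·S − ½·(s_4)² = 0.9·14.8 − ½·0.9² = 12.915.

12.915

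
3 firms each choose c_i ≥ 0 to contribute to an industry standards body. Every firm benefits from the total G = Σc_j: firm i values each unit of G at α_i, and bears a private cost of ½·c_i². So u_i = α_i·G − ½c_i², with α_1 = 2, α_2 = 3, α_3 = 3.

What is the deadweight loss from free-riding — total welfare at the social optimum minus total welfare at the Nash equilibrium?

43

Firm i's FOC: ∂u_i/∂c_i = α_i − c_i = 0, so c_i* = α_i.
NE contributions = (2, 3, 3); G = 8.
W^NE = (Σα)·G − ½Σα_i² = 8² − ½·22 = 53.
Planner sets c_i = Σα_j = 8 for every i, so G^SO = 3·8 = 24.
W^SO = (Σα)·G^SO − ½·3·(Σα)² = (3/2)·8² = 96.
Deadweight loss = W^SO − W^NE = 43.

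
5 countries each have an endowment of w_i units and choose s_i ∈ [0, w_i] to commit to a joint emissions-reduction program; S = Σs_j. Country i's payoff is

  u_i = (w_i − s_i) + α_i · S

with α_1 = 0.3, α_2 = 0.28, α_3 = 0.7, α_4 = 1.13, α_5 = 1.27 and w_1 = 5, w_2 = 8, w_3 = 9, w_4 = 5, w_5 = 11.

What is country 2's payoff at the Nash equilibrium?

12.48

∂u_i/∂s_i = α_i − 1, so country i contributes w_i if α_i > 1, else 0.
α_i > 1 for i ∈ {4, 5}; NE contributions (0, 0, 0, 5, 11), S = 16.
u_2 = (8 − 0) + 0.28·16 = 12.48.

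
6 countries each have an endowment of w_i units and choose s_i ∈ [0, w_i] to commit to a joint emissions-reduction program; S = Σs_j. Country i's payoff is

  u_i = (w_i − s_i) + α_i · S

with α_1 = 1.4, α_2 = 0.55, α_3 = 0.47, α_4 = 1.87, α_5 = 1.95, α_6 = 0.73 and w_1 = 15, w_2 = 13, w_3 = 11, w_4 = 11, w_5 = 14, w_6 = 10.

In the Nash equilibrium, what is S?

∂u_i/∂s_i = α_i − 1, so country i contributes w_i if α_i > 1, else 0.
α_i > 1 for i ∈ {1, 4, 5}; NE contributions (15, 0, 0, 11, 14, 0), S = 40.

40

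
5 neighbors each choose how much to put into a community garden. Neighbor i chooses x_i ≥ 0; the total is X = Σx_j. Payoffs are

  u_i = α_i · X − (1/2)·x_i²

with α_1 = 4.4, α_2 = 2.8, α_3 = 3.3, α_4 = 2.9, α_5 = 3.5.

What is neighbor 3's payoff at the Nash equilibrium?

Neighbor i's FOC: ∂u_i/∂x_i = α_i − x_i = 0, so x_i* = α_i.
NE contributions = (4.4, 2.8, 3.3, 2.9, 3.5); X = 16.9.
u_3 = α_3·X − ½·(x_3)² = 3.3·16.9 − ½·3.3² = 50.325.

50.325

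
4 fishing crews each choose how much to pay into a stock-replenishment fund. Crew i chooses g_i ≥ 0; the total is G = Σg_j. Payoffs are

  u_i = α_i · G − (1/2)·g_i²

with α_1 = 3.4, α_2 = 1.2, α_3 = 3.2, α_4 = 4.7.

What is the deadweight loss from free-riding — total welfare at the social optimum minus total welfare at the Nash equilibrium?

Crew i's FOC: ∂u_i/∂g_i = α_i − g_i = 0, so g_i* = α_i.
NE contributions = (3.4, 1.2, 3.2, 4.7); G = 12.5.
W^NE = (Σα)·G − ½Σα_i² = 12.5² − ½·45.33 = 133.585.
Planner sets g_i = Σα_j = 12.5 for every i, so G^SO = 4·12.5 = 50.
W^SO = (Σα)·G^SO − ½·4·(Σα)² = (4/2)·12.5² = 312.5.
Deadweight loss = W^SO − W^NE = 178.915.

178.915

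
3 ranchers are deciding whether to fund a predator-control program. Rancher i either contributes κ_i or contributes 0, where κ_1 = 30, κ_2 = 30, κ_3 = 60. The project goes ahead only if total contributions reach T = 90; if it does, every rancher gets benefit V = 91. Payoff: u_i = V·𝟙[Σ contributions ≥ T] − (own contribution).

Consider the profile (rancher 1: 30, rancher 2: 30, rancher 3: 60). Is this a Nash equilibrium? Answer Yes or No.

No

Total = 120 ≥ 90: provided.
Rancher 1 (pledges 30, payoff 61): dropping to 0 → total 90, payoff 91. Profitable deviation.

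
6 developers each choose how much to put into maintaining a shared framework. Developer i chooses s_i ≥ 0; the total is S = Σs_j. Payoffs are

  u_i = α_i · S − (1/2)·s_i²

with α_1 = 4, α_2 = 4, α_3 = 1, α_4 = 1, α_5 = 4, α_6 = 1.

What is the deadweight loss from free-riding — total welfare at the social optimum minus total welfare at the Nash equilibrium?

Developer i's FOC: ∂u_i/∂s_i = α_i − s_i = 0, so s_i* = α_i.
NE contributions = (4, 4, 1, 1, 4, 1); S = 15.
W^NE = (Σα)·S − ½Σα_i² = 15² − ½·51 = 199.5.
Planner sets s_i = Σα_j = 15 for every i, so S^SO = 6·15 = 90.
W^SO = (Σα)·S^SO − ½·6·(Σα)² = (6/2)·15² = 675.
Deadweight loss = W^SO − W^NE = 475.5.

475.5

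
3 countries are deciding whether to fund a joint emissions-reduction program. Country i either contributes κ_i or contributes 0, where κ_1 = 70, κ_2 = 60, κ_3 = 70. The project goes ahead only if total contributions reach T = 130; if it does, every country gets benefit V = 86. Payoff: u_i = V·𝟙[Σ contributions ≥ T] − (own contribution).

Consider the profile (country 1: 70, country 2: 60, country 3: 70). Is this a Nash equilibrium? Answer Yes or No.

No

Total = 200 ≥ 130: provided.
Country 1 (pledges 70, payoff 16): dropping to 0 → total 130, payoff 86. Profitable deviation.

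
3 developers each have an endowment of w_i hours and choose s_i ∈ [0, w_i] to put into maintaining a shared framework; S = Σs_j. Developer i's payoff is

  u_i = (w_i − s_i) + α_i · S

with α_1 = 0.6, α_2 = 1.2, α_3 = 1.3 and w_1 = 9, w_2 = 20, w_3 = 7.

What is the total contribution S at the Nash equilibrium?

27

∂u_i/∂s_i = α_i − 1, so developer i contributes w_i if α_i > 1, else 0.
α_i > 1 for i ∈ {2, 3}; NE contributions (0, 20, 7), S = 27.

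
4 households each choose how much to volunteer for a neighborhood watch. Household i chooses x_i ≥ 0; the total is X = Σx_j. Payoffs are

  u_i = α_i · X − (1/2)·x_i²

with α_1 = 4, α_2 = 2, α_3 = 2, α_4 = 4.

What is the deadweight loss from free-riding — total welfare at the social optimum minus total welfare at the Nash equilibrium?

164

Household i's FOC: ∂u_i/∂x_i = α_i − x_i = 0, so x_i* = α_i.
NE contributions = (4, 2, 2, 4); X = 12.
W^NE = (Σα)·X − ½Σα_i² = 12² − ½·40 = 124.
Planner sets x_i = Σα_j = 12 for every i, so X^SO = 4·12 = 48.
W^SO = (Σα)·X^SO − ½·4·(Σα)² = (4/2)·12² = 288.
Deadweight loss = W^SO − W^NE = 164.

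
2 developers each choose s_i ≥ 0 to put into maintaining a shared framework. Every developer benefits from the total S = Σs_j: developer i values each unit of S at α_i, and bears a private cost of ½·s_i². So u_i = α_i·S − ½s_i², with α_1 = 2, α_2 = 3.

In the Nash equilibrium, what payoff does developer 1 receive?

8

Developer i's FOC: ∂u_i/∂s_i = α_i − s_i = 0, so s_i* = α_i.
NE contributions = (2, 3); S = 5.
u_1 = α_1·S − ½·(s_1)² = 2·5 − ½·2² = 8.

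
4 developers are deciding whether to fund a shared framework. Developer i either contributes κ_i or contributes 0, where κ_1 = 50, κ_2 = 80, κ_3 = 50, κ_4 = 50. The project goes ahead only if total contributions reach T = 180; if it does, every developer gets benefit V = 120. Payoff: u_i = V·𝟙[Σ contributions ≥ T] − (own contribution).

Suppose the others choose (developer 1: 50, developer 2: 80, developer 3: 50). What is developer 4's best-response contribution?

Others' total = 180 ≥ 180; contributing adds cost 50 for no extra benefit.
Best response: 0.

0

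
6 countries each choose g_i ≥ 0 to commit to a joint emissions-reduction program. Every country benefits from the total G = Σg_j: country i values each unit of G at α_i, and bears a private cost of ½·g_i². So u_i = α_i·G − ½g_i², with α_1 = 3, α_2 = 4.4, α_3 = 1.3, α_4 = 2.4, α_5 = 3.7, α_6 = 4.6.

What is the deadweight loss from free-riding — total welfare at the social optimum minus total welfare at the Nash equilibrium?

Country i's FOC: ∂u_i/∂g_i = α_i − g_i = 0, so g_i* = α_i.
NE contributions = (3, 4.4, 1.3, 2.4, 3.7, 4.6); G = 19.4.
W^NE = (Σα)·G − ½Σα_i² = 19.4² − ½·70.66 = 341.03.
Planner sets g_i = Σα_j = 19.4 for every i, so G^SO = 6·19.4 = 116.4.
W^SO = (Σα)·G^SO − ½·6·(Σα)² = (6/2)·19.4² = 1129.08.
Deadweight loss = W^SO − W^NE = 788.05.

788.05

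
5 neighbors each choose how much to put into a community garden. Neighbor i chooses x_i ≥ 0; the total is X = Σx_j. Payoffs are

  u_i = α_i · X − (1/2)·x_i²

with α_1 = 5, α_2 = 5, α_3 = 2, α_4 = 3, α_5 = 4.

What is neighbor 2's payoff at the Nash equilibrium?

Neighbor i's FOC: ∂u_i/∂x_i = α_i − x_i = 0, so x_i* = α_i.
NE contributions = (5, 5, 2, 3, 4); X = 19.
u_2 = α_2·X − ½·(x_2)² = 5·19 − ½·5² = 82.5.

82.5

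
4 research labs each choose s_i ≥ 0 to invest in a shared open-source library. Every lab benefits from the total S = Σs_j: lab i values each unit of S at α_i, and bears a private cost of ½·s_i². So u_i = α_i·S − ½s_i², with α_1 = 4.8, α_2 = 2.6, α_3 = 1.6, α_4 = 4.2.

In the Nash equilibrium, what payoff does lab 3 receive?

Lab i's FOC: ∂u_i/∂s_i = α_i − s_i = 0, so s_i* = α_i.
NE contributions = (4.8, 2.6, 1.6, 4.2); S = 13.2.
u_3 = α_3·S − ½·(s_3)² = 1.6·13.2 − ½·1.6² = 19.84.

19.84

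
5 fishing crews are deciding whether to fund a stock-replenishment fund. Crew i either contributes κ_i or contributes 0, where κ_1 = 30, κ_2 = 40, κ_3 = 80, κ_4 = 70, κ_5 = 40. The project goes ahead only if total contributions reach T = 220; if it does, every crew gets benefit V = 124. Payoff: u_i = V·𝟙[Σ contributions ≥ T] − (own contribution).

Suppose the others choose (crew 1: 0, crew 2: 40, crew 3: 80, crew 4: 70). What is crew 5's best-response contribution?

Others' total = 190. Contributing 40 brings total to 230 ≥ 220: gain V − κ_5 = 84.
Best response: 40.

40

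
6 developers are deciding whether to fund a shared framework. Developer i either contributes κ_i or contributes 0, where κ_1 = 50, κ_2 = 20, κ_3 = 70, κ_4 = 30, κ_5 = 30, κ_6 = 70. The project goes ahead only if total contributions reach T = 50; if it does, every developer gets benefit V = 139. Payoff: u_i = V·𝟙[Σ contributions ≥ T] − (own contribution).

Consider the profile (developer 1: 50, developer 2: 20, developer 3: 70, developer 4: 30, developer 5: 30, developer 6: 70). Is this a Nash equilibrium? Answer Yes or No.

Total = 270 ≥ 50: provided.
Developer 1 (pledges 50, payoff 89): dropping to 0 → total 220, payoff 139. Profitable deviation.

No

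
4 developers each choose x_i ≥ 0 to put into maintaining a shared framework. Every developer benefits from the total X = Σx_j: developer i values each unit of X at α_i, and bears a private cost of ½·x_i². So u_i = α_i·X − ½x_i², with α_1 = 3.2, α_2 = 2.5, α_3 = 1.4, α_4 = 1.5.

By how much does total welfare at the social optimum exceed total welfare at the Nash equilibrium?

Developer i's FOC: ∂u_i/∂x_i = α_i − x_i = 0, so x_i* = α_i.
NE contributions = (3.2, 2.5, 1.4, 1.5); X = 8.6.
W^NE = (Σα)·X − ½Σα_i² = 8.6² − ½·20.7 = 63.61.
Planner sets x_i = Σα_j = 8.6 for every i, so X^SO = 4·8.6 = 34.4.
W^SO = (Σα)·X^SO − ½·4·(Σα)² = (4/2)·8.6² = 147.92.
Deadweight loss = W^SO − W^NE = 84.31.

84.31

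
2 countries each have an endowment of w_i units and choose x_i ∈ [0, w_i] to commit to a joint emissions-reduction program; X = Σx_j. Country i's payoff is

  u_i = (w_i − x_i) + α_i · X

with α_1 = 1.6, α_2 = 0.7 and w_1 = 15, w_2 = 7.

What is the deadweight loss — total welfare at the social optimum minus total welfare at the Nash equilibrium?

∂u_i/∂x_i = α_i − 1, so country i contributes w_i if α_i > 1, else 0.
α_i > 1 for i ∈ {1}; NE contributions (15, 0), X = 15.
W^NE = Σw_i − X^NE + (Σα_i)·X^NE = 22 + 1.3·15 = 41.5.
Planner: ∂(Σu_j)/∂x_i = Σα_j − 1 = 1.3 > 0, so everyone contributes w_i; X^SO = 22, W^SO = 22 + 1.3·22 = 50.6.
Deadweight loss = 9.1.

9.1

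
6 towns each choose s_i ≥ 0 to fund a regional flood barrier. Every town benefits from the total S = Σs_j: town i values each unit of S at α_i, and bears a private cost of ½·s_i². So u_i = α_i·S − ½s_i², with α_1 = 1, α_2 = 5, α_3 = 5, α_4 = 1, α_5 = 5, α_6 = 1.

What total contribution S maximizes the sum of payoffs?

108

Planner FOC: ∂(Σu_j)/∂s_i = (Σα_j) − s_i = 0, so s_i^SO = Σα_j = 18 for every i; S^SO = 108.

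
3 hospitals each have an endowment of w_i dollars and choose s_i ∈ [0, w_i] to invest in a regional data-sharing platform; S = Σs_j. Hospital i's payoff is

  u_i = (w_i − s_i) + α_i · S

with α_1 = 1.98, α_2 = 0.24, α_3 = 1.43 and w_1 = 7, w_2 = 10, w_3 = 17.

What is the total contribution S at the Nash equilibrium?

∂u_i/∂s_i = α_i − 1, so hospital i contributes w_i if α_i > 1, else 0.
α_i > 1 for i ∈ {1, 3}; NE contributions (7, 0, 17), S = 24.

24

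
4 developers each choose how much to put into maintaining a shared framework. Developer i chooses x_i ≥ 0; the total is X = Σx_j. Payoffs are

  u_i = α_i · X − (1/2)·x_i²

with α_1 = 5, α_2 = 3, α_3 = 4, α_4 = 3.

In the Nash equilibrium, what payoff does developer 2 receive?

Developer i's FOC: ∂u_i/∂x_i = α_i − x_i = 0, so x_i* = α_i.
NE contributions = (5, 3, 4, 3); X = 15.
u_2 = α_2·X − ½·(x_2)² = 3·15 − ½·3² = 40.5.

40.5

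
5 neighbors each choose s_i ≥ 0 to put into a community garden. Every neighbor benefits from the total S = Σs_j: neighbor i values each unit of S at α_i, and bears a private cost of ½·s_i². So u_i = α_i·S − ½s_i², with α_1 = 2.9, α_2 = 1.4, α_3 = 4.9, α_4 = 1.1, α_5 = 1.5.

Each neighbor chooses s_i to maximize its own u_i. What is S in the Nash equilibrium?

Neighbor i's FOC: ∂u_i/∂s_i = α_i − s_i = 0, so s_i* = α_i.
NE contributions = (2.9, 1.4, 4.9, 1.1, 1.5); S = 11.8.

11.8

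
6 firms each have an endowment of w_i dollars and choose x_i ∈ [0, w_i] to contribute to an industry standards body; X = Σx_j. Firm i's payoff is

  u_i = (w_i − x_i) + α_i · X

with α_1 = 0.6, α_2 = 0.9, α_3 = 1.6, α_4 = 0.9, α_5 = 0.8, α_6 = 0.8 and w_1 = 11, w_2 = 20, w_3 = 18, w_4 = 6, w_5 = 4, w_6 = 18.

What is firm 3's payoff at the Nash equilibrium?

∂u_i/∂x_i = α_i − 1, so firm i contributes w_i if α_i > 1, else 0.
α_i > 1 for i ∈ {3}; NE contributions (0, 0, 18, 0, 0, 0), X = 18.
u_3 = (18 − 18) + 1.6·18 = 28.8.

28.8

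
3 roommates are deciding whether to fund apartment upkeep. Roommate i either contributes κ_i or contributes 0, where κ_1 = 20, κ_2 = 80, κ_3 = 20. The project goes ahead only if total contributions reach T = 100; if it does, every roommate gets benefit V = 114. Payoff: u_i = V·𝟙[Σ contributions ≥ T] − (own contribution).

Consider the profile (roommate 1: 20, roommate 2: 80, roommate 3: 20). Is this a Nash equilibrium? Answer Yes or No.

No

Total = 120 ≥ 100: provided.
Roommate 1 (pledges 20, payoff 94): dropping to 0 → total 100, payoff 114. Profitable deviation.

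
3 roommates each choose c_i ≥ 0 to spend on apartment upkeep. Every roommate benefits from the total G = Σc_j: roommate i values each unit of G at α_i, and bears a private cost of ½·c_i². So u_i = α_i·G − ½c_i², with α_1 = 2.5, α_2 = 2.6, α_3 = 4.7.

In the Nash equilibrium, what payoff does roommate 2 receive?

Roommate i's FOC: ∂u_i/∂c_i = α_i − c_i = 0, so c_i* = α_i.
NE contributions = (2.5, 2.6, 4.7); G = 9.8.
u_2 = α_2·G − ½·(c_2)² = 2.6·9.8 − ½·2.6² = 22.1.

22.1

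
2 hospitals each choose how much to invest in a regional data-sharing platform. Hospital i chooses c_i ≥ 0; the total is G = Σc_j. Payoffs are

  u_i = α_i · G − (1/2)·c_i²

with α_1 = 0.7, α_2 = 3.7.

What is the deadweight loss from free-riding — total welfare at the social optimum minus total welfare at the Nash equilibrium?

Hospital i's FOC: ∂u_i/∂c_i = α_i − c_i = 0, so c_i* = α_i.
NE contributions = (0.7, 3.7); G = 4.4.
W^NE = (Σα)·G − ½Σα_i² = 4.4² − ½·14.18 = 12.27.
Planner sets c_i = Σα_j = 4.4 for every i, so G^SO = 2·4.4 = 8.8.
W^SO = (Σα)·G^SO − ½·2·(Σα)² = (2/2)·4.4² = 19.36.
Deadweight loss = W^SO − W^NE = 7.09.

7.09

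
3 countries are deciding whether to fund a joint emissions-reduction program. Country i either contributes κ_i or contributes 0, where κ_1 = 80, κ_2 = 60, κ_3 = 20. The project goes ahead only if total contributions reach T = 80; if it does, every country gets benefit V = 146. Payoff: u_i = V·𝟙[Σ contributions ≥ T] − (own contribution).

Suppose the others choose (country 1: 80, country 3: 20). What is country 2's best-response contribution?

Others' total = 100 ≥ 80; contributing adds cost 60 for no extra benefit.
Best response: 0.

0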